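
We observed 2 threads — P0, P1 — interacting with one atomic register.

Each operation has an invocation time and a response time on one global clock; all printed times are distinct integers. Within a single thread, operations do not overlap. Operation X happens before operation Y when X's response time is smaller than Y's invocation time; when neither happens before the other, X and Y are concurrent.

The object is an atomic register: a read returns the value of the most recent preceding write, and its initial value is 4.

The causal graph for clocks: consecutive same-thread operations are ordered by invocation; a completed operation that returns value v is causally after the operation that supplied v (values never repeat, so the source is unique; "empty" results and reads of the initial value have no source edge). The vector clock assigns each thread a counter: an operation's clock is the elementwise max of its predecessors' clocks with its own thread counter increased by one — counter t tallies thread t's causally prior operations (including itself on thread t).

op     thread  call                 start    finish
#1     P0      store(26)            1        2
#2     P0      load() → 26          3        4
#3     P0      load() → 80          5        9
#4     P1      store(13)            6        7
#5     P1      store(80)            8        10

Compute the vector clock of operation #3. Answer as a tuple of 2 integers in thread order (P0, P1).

(3, 2)

no predecessors for #4 (invoked 6): P1 increments from zero → (0, 1)
no predecessors for #1 (invoked 1): P0 increments from zero → (1, 0)
merge at #5 (invoked 8): VC(#4)=(0, 1), own-thread bump on P1 → (0, 2)
merge at #2 (invoked 3): VC(#1)=(1, 0), own-thread bump on P0 → (2, 0)
merge at #3 (invoked 5): VC(#2)=(2, 0), VC(#5)=(0, 2), own-thread bump on P0 → (3, 2)
target: VC(#3) = (3, 2)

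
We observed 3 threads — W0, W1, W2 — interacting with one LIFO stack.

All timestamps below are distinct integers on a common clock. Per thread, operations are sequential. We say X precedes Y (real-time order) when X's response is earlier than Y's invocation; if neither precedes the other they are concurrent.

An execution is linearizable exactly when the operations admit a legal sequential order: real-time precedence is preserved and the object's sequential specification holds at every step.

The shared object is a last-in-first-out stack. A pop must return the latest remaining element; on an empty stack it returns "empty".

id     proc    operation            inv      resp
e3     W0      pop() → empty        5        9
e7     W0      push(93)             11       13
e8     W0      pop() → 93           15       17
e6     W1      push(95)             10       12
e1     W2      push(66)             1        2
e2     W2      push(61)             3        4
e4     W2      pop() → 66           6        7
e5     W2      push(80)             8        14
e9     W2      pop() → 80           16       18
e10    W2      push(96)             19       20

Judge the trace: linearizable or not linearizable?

not linearizable

already the first 9 events (up to e3's response at time 9) admit no linearization; the first 8 still do
every one of the 2 real-time-consistent orders over 4 completed LIFO stack ops fails the sequential spec
completion choices over the 1 pending operation (e5) were checked; none helps
take e1, e2, e3, e4 (pending dropped): step 3 already fails, because e3 pop() → empty cannot occur there
take e1, e2, e4, e3 (pending dropped): step 3 already fails, because e4 pop() → 66 cannot occur there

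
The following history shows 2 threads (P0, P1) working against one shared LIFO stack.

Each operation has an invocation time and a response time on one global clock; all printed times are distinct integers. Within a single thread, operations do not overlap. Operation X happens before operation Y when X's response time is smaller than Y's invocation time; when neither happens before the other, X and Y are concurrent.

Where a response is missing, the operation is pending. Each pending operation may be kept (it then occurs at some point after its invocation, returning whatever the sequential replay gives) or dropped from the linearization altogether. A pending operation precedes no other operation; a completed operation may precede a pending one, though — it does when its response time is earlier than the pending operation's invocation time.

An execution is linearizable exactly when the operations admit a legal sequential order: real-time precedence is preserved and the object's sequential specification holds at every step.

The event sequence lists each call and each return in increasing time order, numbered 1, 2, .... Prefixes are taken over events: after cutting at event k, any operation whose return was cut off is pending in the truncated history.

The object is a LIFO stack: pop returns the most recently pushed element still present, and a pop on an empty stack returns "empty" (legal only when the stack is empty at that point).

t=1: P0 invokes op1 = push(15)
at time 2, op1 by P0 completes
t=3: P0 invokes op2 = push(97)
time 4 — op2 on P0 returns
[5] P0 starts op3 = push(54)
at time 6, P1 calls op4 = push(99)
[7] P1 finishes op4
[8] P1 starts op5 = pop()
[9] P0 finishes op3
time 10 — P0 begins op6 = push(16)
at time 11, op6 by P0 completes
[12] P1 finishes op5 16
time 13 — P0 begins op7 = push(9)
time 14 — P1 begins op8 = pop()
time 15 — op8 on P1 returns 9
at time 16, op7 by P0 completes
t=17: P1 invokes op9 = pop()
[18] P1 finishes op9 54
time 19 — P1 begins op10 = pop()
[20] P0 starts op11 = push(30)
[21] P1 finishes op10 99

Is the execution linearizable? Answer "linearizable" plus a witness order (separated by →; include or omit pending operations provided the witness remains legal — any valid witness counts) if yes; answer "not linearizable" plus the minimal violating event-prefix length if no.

linearizable — witness: op1 → op2 → op4 → op3 → op6 → op5 → op7 → op8 → op9 → op10

step 1: op1 push(15) — stack <15>
step 2: op2 push(97) — stack <15,97>
step 3: op4 push(99) — stack <15,97,99>
step 4: op3 push(54) — stack <15,97,99,54>
step 5: op6 push(16) — stack <15,97,99,54,16>
step 6: op5 pop() → 16 — stack <15,97,99,54>
step 7: op7 push(9) — stack <15,97,99,54,9>
step 8: op8 pop() → 9 — stack <15,97,99,54>
step 9: op9 pop() → 54 — stack <15,97,99>
step 10: op10 pop() → 99 — stack <15,97>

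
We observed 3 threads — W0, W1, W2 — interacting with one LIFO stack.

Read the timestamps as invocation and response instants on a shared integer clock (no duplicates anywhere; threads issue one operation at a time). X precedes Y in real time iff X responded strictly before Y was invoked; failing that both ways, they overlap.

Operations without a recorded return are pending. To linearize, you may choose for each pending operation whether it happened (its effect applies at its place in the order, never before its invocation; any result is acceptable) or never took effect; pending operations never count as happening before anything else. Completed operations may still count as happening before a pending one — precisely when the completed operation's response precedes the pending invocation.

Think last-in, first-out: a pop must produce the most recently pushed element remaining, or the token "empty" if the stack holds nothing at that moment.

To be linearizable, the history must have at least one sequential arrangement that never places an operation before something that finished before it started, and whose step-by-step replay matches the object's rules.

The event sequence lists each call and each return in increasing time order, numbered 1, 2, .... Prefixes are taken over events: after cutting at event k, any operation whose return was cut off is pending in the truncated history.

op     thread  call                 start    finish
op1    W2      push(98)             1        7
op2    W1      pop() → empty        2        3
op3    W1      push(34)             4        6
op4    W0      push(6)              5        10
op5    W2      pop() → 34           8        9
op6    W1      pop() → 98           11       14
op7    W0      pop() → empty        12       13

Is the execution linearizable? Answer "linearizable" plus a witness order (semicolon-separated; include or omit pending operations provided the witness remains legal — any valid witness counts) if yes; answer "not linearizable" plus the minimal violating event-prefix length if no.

not linearizable — minimal violating prefix: 13 events

prefix check: 1..12 passes, 1..13 fails once op7's time-13 response joins
the 6 completed operations admit 11 real-time orders; each fails the LIFO stack replay
no completion choice of the 1 pending operation (op6) rescues it — every subset was tried
take op1, op2, op3, op4, op5, op7 (pending dropped): step 2 already fails, because op2 pop() → empty cannot occur there
take op1, op2, op3, op5, op4, op7 (pending dropped): step 2 already fails, because op2 pop() → empty cannot occur there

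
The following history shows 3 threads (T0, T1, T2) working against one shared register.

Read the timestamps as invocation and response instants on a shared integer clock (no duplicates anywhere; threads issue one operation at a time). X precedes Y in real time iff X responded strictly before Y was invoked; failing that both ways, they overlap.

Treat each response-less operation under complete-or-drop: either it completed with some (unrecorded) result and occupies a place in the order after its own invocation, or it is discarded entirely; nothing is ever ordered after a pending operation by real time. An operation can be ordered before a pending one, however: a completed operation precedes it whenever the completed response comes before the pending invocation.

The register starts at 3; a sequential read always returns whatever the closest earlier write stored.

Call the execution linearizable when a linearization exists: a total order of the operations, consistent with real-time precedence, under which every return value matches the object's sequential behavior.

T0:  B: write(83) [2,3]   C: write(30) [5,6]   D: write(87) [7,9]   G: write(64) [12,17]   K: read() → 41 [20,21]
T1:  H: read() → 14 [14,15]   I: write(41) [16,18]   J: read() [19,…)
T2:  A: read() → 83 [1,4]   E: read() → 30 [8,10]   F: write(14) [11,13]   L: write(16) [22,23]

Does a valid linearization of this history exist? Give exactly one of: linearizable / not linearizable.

a witness: B, A, C, E, D, F, H, G, I, J, K, L
after step 1 (B write(83)): value 83
after step 2 (A read() → 83): value 83
after step 3 (C write(30)): value 30
after step 4 (E read() → 30): value 30
after step 5 (D write(87)): value 87
after step 6 (F write(14)): value 14
after step 7 (H read() → 14): value 14
after step 8 (G write(64)): value 64
after step 9 (I write(41)): value 41
after step 10 (J read() (pending, included)): value 41
after step 11 (K read() → 41): value 41
after step 12 (L write(16)): value 16

linearizable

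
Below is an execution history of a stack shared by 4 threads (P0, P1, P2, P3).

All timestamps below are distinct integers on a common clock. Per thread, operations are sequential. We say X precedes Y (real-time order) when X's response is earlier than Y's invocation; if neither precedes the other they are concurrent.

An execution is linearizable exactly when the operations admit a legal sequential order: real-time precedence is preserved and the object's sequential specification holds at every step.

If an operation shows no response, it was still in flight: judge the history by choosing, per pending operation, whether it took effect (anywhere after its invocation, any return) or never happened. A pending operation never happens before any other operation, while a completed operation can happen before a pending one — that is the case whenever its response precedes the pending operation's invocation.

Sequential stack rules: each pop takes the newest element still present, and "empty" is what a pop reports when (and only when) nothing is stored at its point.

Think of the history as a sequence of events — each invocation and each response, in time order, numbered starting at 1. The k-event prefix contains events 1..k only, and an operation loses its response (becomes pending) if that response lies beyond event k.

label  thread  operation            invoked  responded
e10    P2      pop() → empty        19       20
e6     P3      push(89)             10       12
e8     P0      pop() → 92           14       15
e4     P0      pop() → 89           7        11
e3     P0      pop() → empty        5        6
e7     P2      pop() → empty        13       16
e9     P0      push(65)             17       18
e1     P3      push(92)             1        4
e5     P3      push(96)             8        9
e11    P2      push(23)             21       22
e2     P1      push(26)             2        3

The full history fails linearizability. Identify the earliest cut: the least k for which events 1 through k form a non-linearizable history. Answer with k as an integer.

6

events 1..5 are still linearizable — one witness is e1, e2:
1. e1 push(92), leaving stack <92>
2. e2 push(26), leaving stack <92,26>
adding event 6 (e3 responds at 6) leaves no legal real-time order
for example e1, e2, e3 fails at step 3: e3 pop() → empty is not legal there
for example e2, e1, e3 fails at step 3: e3 pop() → empty is not legal there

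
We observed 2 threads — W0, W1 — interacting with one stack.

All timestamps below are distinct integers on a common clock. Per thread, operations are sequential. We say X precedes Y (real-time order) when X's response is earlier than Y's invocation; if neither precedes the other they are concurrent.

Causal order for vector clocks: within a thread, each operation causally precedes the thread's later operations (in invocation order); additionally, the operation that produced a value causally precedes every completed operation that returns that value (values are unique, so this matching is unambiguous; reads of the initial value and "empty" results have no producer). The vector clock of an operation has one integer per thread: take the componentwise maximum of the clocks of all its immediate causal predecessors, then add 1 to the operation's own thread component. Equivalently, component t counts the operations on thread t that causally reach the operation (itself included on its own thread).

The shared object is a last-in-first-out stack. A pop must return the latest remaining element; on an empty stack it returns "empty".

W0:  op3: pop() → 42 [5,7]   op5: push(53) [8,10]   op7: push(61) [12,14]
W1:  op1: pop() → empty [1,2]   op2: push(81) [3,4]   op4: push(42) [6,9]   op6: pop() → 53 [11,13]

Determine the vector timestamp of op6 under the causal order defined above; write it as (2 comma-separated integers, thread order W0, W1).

(2, 4)

root op op1, invoked 1: fresh clock plus W1's own tick → (0, 1)
merge at op2 (invoked 3): VC(op1)=(0, 1), own-thread bump on W1 → (0, 2)
merge at op4 (invoked 6): VC(op2)=(0, 2), own-thread bump on W1 → (0, 3)
merge at op3 (invoked 5): VC(op4)=(0, 3), own-thread bump on W0 → (1, 3)
merge at op5 (invoked 8): VC(op3)=(1, 3), own-thread bump on W0 → (2, 3)
merge at op6 (invoked 11): VC(op4)=(0, 3), VC(op5)=(2, 3), own-thread bump on W1 → (2, 4)
merge at op7 (invoked 12): VC(op5)=(2, 3), own-thread bump on W0 → (3, 3)
target: VC(op6) = (2, 4)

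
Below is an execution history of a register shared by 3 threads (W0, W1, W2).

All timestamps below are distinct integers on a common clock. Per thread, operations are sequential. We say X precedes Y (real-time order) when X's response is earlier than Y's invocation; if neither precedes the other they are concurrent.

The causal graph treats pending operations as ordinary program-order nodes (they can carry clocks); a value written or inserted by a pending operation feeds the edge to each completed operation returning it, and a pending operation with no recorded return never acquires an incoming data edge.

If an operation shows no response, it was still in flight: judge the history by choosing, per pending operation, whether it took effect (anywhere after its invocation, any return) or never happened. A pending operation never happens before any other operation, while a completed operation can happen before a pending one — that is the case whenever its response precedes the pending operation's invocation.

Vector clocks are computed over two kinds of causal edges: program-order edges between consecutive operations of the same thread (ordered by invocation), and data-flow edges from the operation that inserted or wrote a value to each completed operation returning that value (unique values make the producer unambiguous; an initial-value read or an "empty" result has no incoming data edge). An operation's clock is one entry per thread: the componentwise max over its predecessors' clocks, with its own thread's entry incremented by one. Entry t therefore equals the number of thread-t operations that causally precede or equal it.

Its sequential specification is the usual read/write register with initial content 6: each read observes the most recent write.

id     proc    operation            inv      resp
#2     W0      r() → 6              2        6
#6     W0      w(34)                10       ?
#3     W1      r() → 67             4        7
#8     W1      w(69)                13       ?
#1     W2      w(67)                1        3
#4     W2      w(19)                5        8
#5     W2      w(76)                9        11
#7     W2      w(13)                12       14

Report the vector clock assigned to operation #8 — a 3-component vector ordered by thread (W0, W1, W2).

root op #1, invoked 1: fresh clock plus W2's own tick → (0, 0, 1)
root op #2, invoked 2: fresh clock plus W0's own tick → (1, 0, 0)
from VC(#1)=(0, 0, 1), #4 (invoked 5) maxes components and bumps W2 → (0, 0, 2)
from VC(#1)=(0, 0, 1), #3 (invoked 4) maxes components and bumps W1 → (0, 1, 1)
from VC(#2)=(1, 0, 0), #6 (invoked 10) maxes components and bumps W0 → (2, 0, 0)
from VC(#4)=(0, 0, 2), #5 (invoked 9) maxes components and bumps W2 → (0, 0, 3)
from VC(#3)=(0, 1, 1), #8 (invoked 13) maxes components and bumps W1 → (0, 2, 1)
from VC(#5)=(0, 0, 3), #7 (invoked 12) maxes components and bumps W2 → (0, 0, 4)
target: VC(#8) = (0, 2, 1)

(0, 2, 1)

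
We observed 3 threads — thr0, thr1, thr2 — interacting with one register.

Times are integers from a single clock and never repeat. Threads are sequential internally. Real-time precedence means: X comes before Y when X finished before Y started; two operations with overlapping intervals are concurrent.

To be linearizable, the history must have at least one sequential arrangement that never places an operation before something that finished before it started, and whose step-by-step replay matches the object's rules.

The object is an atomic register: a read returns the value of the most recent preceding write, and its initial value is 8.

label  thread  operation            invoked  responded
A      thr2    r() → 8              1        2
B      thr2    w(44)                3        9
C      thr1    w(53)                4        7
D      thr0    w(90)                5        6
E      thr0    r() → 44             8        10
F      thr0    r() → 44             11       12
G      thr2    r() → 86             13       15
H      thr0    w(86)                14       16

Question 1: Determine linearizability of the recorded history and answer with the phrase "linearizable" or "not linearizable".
linearizable

one valid linearization: A, C, D, B, E, F, H, G
1. A r() → 8, leaving value 8
2. C w(53), leaving value 53
3. D w(90), leaving value 90
4. B w(44), leaving value 44
5. E r() → 44, leaving value 44
6. F r() → 44, leaving value 44
7. H w(86), leaving value 86
8. G r() → 86, leaving value 86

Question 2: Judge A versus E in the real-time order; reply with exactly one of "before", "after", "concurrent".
Answer: before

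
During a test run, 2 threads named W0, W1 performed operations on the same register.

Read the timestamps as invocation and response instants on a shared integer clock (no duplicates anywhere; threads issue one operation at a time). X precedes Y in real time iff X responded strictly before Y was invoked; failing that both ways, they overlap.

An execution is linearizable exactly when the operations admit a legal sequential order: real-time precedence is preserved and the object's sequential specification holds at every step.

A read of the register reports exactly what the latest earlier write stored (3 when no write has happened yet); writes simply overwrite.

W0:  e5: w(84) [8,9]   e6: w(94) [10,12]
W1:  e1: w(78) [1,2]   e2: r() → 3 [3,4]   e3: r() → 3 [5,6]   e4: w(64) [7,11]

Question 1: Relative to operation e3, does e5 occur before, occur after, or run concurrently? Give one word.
Answer: after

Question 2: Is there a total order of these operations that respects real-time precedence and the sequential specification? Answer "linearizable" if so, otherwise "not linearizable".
prefix check: 1..3 passes, 1..4 fails once e2's time-4 response joins
a single order respects real time; the 2 completed register operations fail replay along it
e.g. e1, e2: illegal at step 2, since e2 r() → 3 cannot apply there

not linearizable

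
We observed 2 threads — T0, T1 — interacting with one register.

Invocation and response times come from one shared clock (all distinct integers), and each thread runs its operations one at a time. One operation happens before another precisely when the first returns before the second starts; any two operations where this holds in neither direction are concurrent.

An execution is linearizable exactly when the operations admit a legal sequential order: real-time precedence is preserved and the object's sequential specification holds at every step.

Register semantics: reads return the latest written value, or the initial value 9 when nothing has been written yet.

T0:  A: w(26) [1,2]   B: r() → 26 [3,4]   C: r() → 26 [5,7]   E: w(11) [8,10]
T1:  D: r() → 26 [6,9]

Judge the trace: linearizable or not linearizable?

witness order: A, B, C, D, E
step 1: A w(26) — value 26
step 2: B r() → 26 — value 26
step 3: C r() → 26 — value 26
step 4: D r() → 26 — value 26
step 5: E w(11) — value 11

linearizable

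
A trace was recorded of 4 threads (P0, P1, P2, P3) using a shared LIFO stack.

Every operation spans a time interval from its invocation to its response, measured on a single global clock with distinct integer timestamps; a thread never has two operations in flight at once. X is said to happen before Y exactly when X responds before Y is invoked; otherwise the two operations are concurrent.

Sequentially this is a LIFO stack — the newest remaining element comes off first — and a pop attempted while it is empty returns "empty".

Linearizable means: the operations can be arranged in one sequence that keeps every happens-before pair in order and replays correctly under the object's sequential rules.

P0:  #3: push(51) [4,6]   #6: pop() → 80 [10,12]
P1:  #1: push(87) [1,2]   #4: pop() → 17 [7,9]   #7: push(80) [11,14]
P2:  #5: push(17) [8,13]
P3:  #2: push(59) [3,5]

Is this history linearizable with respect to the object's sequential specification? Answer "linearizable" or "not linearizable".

one valid linearization: #1, #2, #3, #5, #4, #7, #6
after step 1 (#1 push(87)): stack <87>
after step 2 (#2 push(59)): stack <87,59>
after step 3 (#3 push(51)): stack <87,59,51>
after step 4 (#5 push(17)): stack <87,59,51,17>
after step 5 (#4 pop() → 17): stack <87,59,51>
after step 6 (#7 push(80)): stack <87,59,51,80>
after step 7 (#6 pop() → 80): stack <87,59,51>

linearizable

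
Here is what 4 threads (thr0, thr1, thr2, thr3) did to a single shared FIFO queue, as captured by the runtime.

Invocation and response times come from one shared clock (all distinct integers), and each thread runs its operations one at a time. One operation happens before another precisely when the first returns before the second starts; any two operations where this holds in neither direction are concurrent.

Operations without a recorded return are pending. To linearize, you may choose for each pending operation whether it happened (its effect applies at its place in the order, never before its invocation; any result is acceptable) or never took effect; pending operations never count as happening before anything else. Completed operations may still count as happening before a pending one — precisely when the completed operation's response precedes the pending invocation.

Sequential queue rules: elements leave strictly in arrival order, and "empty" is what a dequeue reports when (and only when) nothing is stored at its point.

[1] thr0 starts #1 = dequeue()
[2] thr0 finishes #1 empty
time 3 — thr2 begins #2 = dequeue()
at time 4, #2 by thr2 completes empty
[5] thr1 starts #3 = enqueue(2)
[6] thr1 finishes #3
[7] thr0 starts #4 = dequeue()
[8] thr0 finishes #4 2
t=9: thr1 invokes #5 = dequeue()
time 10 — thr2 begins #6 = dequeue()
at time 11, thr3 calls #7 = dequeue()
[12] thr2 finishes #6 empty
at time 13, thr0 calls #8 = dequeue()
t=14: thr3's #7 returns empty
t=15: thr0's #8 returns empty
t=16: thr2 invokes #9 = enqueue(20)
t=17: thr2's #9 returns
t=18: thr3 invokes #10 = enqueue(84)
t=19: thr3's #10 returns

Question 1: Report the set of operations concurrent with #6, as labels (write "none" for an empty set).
#6 spans [10,12]; an op avoiding the whole window 10..12 is ordered, any other is concurrent
#1 [1,2]: before
#2 [3,4]: before
#3 [5,6]: before
#4 [7,8]: before
#5 [9,…): concurrent
#7 [11,14]: concurrent
#8 [13,15]: after
#9 [16,17]: after
#10 [18,19]: after

#5, #7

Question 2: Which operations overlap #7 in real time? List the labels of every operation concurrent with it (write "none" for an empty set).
#7 spans [11,14]: anything still running between times 11 and 14 counts as concurrent
#1 [1,2]: before
#2 [3,4]: before
#3 [5,6]: before
#4 [7,8]: before
#5 [9,…): concurrent
#6 [10,12]: concurrent
#8 [13,15]: concurrent
#9 [16,17]: after
#10 [18,19]: after

#5, #6, #8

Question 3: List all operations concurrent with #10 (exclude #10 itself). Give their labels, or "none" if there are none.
overlap test against #10 [18,19]: concurrent iff the interval meets 18..19
#1 [1,2]: before
#2 [3,4]: before
#3 [5,6]: before
#4 [7,8]: before
#5 [9,…): concurrent
#6 [10,12]: before
#7 [11,14]: before
#8 [13,15]: before
#9 [16,17]: before

#5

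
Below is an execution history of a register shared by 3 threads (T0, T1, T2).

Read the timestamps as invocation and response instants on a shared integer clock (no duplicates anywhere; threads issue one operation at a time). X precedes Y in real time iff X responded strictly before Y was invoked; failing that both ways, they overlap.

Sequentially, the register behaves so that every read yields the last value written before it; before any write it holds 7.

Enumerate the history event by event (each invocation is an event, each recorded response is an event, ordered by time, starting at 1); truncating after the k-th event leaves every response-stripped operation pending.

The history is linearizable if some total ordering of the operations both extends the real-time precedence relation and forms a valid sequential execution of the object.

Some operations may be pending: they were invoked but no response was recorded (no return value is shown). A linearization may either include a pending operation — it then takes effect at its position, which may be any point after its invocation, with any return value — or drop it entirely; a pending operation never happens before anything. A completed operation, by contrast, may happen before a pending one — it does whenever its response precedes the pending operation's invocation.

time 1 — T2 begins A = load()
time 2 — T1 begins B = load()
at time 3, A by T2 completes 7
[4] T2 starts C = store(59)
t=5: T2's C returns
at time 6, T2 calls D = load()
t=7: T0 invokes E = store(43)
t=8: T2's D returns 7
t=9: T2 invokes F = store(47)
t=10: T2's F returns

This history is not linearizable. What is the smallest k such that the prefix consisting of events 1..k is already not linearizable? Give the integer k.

events 1..7 are linearizable, e.g. via A, B, C:
1. A load() → 7, leaving value 7
2. B load() (pending, included), leaving value 7
3. C store(59), leaving value 59
with event 8 included (D responding at time 8), all real-time-consistent orders fail
including or dropping the 2 pending operations (B, E) in any combination fails
for example A, C, D (pending dropped) fails at step 3: D load() → 7 is not legal there

8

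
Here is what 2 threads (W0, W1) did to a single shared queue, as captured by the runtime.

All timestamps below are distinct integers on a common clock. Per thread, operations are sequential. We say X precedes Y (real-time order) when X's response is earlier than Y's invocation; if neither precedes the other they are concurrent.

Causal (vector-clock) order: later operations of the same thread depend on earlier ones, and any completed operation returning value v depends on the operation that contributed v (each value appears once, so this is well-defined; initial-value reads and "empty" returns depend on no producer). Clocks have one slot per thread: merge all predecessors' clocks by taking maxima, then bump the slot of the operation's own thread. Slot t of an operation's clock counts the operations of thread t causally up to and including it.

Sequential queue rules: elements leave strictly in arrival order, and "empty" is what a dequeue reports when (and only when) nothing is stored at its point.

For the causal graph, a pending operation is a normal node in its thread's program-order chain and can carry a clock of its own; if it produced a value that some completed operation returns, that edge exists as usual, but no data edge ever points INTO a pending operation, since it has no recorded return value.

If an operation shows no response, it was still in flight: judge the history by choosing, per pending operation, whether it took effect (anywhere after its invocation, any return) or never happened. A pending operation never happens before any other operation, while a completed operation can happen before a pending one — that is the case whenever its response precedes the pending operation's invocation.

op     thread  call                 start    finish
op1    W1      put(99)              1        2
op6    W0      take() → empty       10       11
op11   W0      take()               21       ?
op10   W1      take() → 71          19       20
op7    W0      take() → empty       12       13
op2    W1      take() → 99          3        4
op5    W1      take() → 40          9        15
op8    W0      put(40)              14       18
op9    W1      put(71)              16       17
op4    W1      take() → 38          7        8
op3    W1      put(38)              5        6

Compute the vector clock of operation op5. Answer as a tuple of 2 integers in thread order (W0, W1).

invoked at 1, op1 has no predecessors; its own W1 bump gives (0, 1)
invoked at 10, op6 has no predecessors; its own W0 bump gives (1, 0)
merge at op2 (invoked 3): VC(op1)=(0, 1), own-thread bump on W1 → (0, 2)
merge at op7 (invoked 12): VC(op6)=(1, 0), own-thread bump on W0 → (2, 0)
merge at op3 (invoked 5): VC(op2)=(0, 2), own-thread bump on W1 → (0, 3)
merge at op8 (invoked 14): VC(op7)=(2, 0), own-thread bump on W0 → (3, 0)
merge at op4 (invoked 7): VC(op3)=(0, 3), own-thread bump on W1 → (0, 4)
merge at op11 (invoked 21): VC(op8)=(3, 0), own-thread bump on W0 → (4, 0)
merge at op5 (invoked 9): VC(op4)=(0, 4), VC(op8)=(3, 0), own-thread bump on W1 → (3, 5)
merge at op9 (invoked 16): VC(op5)=(3, 5), own-thread bump on W1 → (3, 6)
merge at op10 (invoked 19): VC(op9)=(3, 6), own-thread bump on W1 → (3, 7)
target: VC(op5) = (3, 5)

(3, 5)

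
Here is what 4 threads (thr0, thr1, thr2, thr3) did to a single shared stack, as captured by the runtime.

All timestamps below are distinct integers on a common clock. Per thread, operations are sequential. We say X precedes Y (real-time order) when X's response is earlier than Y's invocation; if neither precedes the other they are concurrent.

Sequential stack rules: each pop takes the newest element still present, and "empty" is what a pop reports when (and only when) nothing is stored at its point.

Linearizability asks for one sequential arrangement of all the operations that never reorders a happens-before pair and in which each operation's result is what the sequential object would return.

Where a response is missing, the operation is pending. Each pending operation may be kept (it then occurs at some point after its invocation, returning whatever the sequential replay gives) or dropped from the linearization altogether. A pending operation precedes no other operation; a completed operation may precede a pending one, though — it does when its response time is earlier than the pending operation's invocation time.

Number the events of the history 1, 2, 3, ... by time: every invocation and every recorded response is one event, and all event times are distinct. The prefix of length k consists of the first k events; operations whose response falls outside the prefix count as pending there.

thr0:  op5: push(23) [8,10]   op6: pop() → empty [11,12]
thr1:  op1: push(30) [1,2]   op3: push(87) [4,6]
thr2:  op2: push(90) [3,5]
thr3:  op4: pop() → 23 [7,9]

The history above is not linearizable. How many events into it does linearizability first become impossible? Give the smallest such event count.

12

one valid order for events 1..11 is op1, op2, op3, op5, op4:
1. op1 push(30), leaving stack <30>
2. op2 push(90), leaving stack <30,90>
3. op3 push(87), leaving stack <30,90,87>
4. op5 push(23), leaving stack <30,90,87,23>
5. op4 pop() → 23, leaving stack <30,90,87>
at event 12 (op6's time-12 response) nothing linearizes any more
sample order op1, op2, op3, op4, op5, op6 stalls at step 4 — op4 pop() → 23 has no legal effect
sample order op1, op2, op3, op5, op4, op6 stalls at step 6 — op6 pop() → empty has no legal effect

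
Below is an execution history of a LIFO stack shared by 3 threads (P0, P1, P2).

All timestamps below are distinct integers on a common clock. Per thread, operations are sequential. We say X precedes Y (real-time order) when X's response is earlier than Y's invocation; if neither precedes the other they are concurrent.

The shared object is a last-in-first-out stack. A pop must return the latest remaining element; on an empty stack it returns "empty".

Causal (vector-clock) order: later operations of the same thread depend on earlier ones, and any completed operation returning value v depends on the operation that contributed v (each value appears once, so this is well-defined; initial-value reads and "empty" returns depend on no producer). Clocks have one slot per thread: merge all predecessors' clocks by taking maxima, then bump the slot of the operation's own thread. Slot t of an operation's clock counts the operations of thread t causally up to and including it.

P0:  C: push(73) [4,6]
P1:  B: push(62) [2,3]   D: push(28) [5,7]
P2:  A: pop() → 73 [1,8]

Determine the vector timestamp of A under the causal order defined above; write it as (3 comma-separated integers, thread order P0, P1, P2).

no predecessors for B (invoked 2): P1 increments from zero → (0, 1, 0)
no predecessors for C (invoked 4): P0 increments from zero → (1, 0, 0)
from VC(B)=(0, 1, 0), D (invoked 5) maxes components and bumps P1 → (0, 2, 0)
from VC(C)=(1, 0, 0), A (invoked 1) maxes components and bumps P2 → (1, 0, 1)
target: VC(A) = (1, 0, 1)

(1, 0, 1)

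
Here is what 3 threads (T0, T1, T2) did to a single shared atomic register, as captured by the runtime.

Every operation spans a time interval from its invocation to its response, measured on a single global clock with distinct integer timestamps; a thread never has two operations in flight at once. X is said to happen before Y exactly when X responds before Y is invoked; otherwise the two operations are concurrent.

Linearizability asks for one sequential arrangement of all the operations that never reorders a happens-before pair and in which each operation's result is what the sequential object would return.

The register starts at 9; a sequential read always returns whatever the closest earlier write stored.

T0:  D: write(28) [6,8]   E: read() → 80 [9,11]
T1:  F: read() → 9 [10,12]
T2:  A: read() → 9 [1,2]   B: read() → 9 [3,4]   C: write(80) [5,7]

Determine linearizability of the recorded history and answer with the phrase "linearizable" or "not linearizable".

already the first 12 events (up to F's response at time 12) admit no linearization; the first 11 still do
no legal order exists: 4 real-time-consistent candidates over 6 completed atomic register operations, all rejected
sample order A, B, C, D, E, F stalls at step 5 — E read() → 80 has no legal effect
sample order A, B, C, D, F, E stalls at step 5 — F read() → 9 has no legal effect

not linearizable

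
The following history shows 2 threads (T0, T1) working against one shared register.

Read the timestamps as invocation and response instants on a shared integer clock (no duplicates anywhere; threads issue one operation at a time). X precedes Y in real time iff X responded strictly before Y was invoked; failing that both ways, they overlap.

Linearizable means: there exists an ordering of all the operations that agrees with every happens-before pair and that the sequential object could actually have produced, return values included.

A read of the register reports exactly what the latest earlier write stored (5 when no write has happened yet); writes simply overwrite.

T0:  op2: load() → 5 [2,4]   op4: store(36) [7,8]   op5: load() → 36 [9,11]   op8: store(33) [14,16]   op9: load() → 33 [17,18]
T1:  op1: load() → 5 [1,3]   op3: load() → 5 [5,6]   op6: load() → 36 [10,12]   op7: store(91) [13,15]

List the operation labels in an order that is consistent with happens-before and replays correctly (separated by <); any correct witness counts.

step 1: op1 load() → 5 — value 5
step 2: op2 load() → 5 — value 5
step 3: op3 load() → 5 — value 5
step 4: op4 store(36) — value 36
step 5: op5 load() → 36 — value 36
step 6: op6 load() → 36 — value 36
step 7: op7 store(91) — value 91
step 8: op8 store(33) — value 33
step 9: op9 load() → 33 — value 33

op1 < op2 < op3 < op4 < op5 < op6 < op7 < op8 < op9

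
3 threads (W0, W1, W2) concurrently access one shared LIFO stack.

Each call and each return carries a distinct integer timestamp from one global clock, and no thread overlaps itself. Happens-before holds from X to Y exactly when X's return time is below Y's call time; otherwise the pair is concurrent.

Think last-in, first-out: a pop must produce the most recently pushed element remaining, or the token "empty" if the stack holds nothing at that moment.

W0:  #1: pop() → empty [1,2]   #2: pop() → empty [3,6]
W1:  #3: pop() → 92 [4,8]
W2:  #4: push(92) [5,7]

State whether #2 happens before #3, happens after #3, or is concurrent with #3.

#2 spans [3,6], #3 spans [4,8]
the intervals overlap in both directions

concurrent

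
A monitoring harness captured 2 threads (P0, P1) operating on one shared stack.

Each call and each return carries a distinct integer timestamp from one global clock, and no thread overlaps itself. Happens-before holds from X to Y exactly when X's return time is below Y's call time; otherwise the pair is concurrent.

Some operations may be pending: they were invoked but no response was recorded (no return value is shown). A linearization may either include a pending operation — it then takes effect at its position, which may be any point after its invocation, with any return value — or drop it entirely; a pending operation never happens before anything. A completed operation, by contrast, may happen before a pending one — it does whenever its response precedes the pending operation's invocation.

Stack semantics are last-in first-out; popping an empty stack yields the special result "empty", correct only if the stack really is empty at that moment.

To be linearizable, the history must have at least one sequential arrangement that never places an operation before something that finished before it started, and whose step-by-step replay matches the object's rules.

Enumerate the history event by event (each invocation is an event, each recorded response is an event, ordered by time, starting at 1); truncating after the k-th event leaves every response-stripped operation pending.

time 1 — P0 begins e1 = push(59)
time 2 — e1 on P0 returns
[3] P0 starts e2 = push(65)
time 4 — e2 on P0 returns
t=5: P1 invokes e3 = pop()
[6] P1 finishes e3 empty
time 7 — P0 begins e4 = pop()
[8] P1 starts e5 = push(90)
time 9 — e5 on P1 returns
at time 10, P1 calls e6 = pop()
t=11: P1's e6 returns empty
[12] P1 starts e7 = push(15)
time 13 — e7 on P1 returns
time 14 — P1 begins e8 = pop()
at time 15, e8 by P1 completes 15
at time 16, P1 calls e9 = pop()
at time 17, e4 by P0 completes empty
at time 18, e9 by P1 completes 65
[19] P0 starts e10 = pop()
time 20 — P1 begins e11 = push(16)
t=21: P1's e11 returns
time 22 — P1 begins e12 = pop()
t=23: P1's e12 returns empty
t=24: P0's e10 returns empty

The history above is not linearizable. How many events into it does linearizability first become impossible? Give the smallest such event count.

6

a valid linearization of events 1..5 exists, for instance e1, e2:
1. e1 push(59), leaving stack <59>
2. e2 push(65), leaving stack <59,65>
include event 6 — e3 responding at 6 — and every candidate order breaks
for example e1, e2, e3 fails at step 3: e3 pop() → empty is not legal there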